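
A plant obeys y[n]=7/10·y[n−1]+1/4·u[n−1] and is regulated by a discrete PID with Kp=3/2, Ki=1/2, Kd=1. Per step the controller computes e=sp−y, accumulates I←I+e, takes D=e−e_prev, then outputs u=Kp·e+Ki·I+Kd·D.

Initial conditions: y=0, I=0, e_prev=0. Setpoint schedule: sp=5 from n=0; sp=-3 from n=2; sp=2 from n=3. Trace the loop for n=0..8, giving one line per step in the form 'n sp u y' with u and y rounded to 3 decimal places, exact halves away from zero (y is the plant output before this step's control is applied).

(exact arithmetic carried between steps; '≈' marks a value shown rounded to 6 d.p. or computed from one; I and e_prev carry over from the previous line; the table rounds u and y to 3 d.p., halves away from zero)
n=0: y=0, sp=5, e=sp−y=5; I=5, D=e−e_prev=5; u=3/2·5+1/2·5+1·5=15; next y=7/10·0+1/4·15=3.75
n=1: y=3.75, sp=5, e=sp−y=1.25; I=6.25, D=e−e_prev=-3.75; u=3/2·1.25+1/2·6.25+1·(-3.75)=1.25; next y=7/10·3.75+1/4·1.25=2.9375
n=2: y=2.9375, sp=-3, e=sp−y=-5.9375; I=0.3125, D=e−e_prev=-7.1875; u=3/2·(-5.9375)+1/2·0.3125+1·(-7.1875)=-15.9375; next y=7/10·2.9375+1/4·(-15.9375)=-1.928125
n=3: y=-1.928125, sp=2, e=sp−y=3.928125; I=4.240625, D=e−e_prev=9.865625; u=3/2·3.928125+1/2·4.240625+1·9.865625=17.878125; next y=7/10·(-1.928125)+1/4·17.878125≈3.119844
n=4: y≈3.119844, sp=2, e=sp−y≈-1.119844; I≈3.120781, D=e−e_prev≈-5.047969; u=3/2·(-1.119844)+1/2·3.120781+1·(-5.047969)≈-5.167344; next y=7/10·3.119844+1/4·(-5.167344)≈0.892055
n=5: y≈0.892055, sp=2, e=sp−y≈1.107945; I≈4.228727, D=e−e_prev≈2.227789; u=3/2·1.107945+1/2·4.228727+1·2.227789≈6.004070; next y=7/10·0.892055+1/4·6.004070≈2.125456
n=6: y≈2.125456, sp=2, e=sp−y≈-0.125456; I≈4.103271, D=e−e_prev≈-1.233401; u=3/2·(-0.125456)+1/2·4.103271+1·(-1.233401)≈0.630050; next y=7/10·2.125456+1/4·0.630050≈1.645332
n=7: y≈1.645332, sp=2, e=sp−y≈0.354668; I≈4.457939, D=e−e_prev≈0.480124; u=3/2·0.354668+1/2·4.457939+1·0.480124≈3.241096; next y=7/10·1.645332+1/4·3.241096≈1.962006
n=8: y≈1.962006, sp=2, e=sp−y≈0.037994; I≈4.495933, D=e−e_prev≈-0.316675; u=3/2·0.037994+1/2·4.495933+1·(-0.316675)≈1.988283; next y=7/10·1.962006+1/4·1.988283≈1.870475

0 5 15.000 0.000
1 5 1.250 3.750
2 -3 -15.938 2.938
3 2 17.878 -1.928
4 2 -5.167 3.120
5 2 6.004 0.892
6 2 0.630 2.125
7 2 3.241 1.645
8 2 1.988 1.962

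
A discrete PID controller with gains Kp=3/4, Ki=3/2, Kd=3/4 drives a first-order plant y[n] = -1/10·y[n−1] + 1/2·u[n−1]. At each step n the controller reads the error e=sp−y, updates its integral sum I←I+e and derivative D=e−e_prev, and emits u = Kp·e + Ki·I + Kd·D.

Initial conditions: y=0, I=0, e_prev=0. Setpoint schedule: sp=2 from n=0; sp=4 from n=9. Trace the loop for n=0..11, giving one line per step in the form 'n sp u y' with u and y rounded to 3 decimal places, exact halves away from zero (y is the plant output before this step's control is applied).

0 2 6.000 0.000
1 2 -1.500 3.000
2 2 11.400 -1.050
3 2 -7.628 5.805
4 2 22.404 -4.394
5 2 -23.761 11.641
6 2 47.862 -13.045
7 2 -62.926 25.235
8 2 108.597 -33.987
9 4 -150.891 57.697
10 4 252.563 -81.215
11 4 -370.652 134.403

(exact arithmetic carried between steps; '≈' marks a value shown rounded to 6 d.p. or computed from one; I and e_prev carry over from the previous line; the table rounds u and y to 3 d.p., halves away from zero)
n=0: y=0, sp=2, e=sp−y=2; I=2, D=e−e_prev=2; u=3/4·2+3/2·2+3/4·2=6; next y=-1/10·0+1/2·6=3
n=1: y=3, sp=2, e=sp−y=-1; I=1, D=e−e_prev=-3; u=3/4·(-1)+3/2·1+3/4·(-3)=-1.5; next y=-1/10·3+1/2·(-1.5)=-1.05
n=2: y=-1.05, sp=2, e=sp−y=3.05; I=4.05, D=e−e_prev=4.05; u=3/4·3.05+3/2·4.05+3/4·4.05=11.4; next y=-1/10·(-1.05)+1/2·11.4=5.805
n=3: y=5.805, sp=2, e=sp−y=-3.805; I=0.245, D=e−e_prev=-6.855; u=3/4·(-3.805)+3/2·0.245+3/4·(-6.855)=-7.6275; next y=-1/10·5.805+1/2·(-7.6275)=-4.39425
n=4: y=-4.39425, sp=2, e=sp−y=6.39425; I=6.63925, D=e−e_prev=10.19925; u=3/4·6.39425+3/2·6.63925+3/4·10.19925=22.404; next y=-1/10·(-4.39425)+1/2·22.404=11.641425
n=5: y=11.641425, sp=2, e=sp−y=-9.641425; I=-3.002175, D=e−e_prev=-16.035675; u=3/4·(-9.641425)+3/2·(-3.002175)+3/4·(-16.035675)≈-23.761088; next y=-1/10·11.641425+1/2·(-23.761088)≈-13.044686
n=6: y≈-13.044686, sp=2, e=sp−y≈15.044686; I≈12.042511, D=e−e_prev≈24.686111; u=3/4·15.044686+3/2·12.042511+3/4·24.686111≈47.861865; next y=-1/10·(-13.044686)+1/2·47.861865≈25.235401
n=7: y≈25.235401, sp=2, e=sp−y≈-23.235401; I≈-11.192890, D=e−e_prev≈-38.280087; u=3/4·(-23.235401)+3/2·(-11.192890)+3/4·(-38.280087)≈-62.925951; next y=-1/10·25.235401+1/2·(-62.925951)≈-33.986516
n=8: y≈-33.986516, sp=2, e=sp−y≈35.986516; I≈24.793626, D=e−e_prev≈59.221917; u=3/4·35.986516+3/2·24.793626+3/4·59.221917≈108.596763; next y=-1/10·(-33.986516)+1/2·108.596763≈57.697033
n=9: y≈57.697033, sp=4, e=sp−y≈-53.697033; I≈-28.903407, D=e−e_prev≈-89.683549; u=3/4·(-53.697033)+3/2·(-28.903407)+3/4·(-89.683549)≈-150.890547; next y=-1/10·57.697033+1/2·(-150.890547)≈-81.214977
n=10: y≈-81.214977, sp=4, e=sp−y≈85.214977; I≈56.311570, D=e−e_prev≈138.912010; u=3/4·85.214977+3/2·56.311570+3/4·138.912010≈252.562595; next y=-1/10·(-81.214977)+1/2·252.562595≈134.402795
n=11: y≈134.402795, sp=4, e=sp−y≈-130.402795; I≈-74.091225, D=e−e_prev≈-215.617772; u=3/4·(-130.402795)+3/2·(-74.091225)+3/4·(-215.617772)≈-370.652264; next y=-1/10·134.402795+1/2·(-370.652264)≈-198.766411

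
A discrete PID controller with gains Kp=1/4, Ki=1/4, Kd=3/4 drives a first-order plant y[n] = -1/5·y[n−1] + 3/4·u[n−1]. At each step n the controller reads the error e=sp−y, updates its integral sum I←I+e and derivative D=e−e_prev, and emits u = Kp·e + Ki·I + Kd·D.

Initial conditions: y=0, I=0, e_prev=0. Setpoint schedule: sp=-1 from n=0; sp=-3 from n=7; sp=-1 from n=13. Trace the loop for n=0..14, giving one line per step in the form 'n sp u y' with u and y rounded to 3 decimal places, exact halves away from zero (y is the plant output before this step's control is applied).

0 -1 -1.250 0.000
1 -1 0.422 -0.938
2 -1 -2.099 0.504
3 -1 1.330 -1.675
4 -1 -3.894 1.332
5 -1 3.427 -3.187
6 -1 -7.409 3.208
7 -3 5.593 -6.199
8 -3 -13.704 5.435
9 -3 13.912 -11.365
10 -3 -26.686 12.707
11 -3 31.519 -22.556
12 -3 -53.421 28.150
13 -1 71.628 -45.696
14 -1 -109.778 62.860

(exact arithmetic carried between steps; '≈' marks a value shown rounded to 6 d.p. or computed from one; I and e_prev carry over from the previous line; the table rounds u and y to 3 d.p., halves away from zero)
n=0: y=0, sp=-1, e=sp−y=-1; I=-1, D=e−e_prev=-1; u=1/4·(-1)+1/4·(-1)+3/4·(-1)=-1.25; next y=-1/5·0+3/4·(-1.25)=-0.9375
n=1: y=-0.9375, sp=-1, e=sp−y=-0.0625; I=-1.0625, D=e−e_prev=0.9375; u=1/4·(-0.0625)+1/4·(-1.0625)+3/4·0.9375=0.421875; next y=-1/5·(-0.9375)+3/4·0.421875≈0.503906
n=2: y≈0.503906, sp=-1, e=sp−y≈-1.503906; I≈-2.566406, D=e−e_prev≈-1.441406; u=1/4·(-1.503906)+1/4·(-2.566406)+3/4·(-1.441406)≈-2.098633; next y=-1/5·0.503906+3/4·(-2.098633)≈-1.674756
n=3: y≈-1.674756, sp=-1, e=sp−y≈0.674756; I≈-1.891650, D=e−e_prev≈2.178662; u=1/4·0.674756+1/4·(-1.891650)+3/4·2.178662≈1.329773; next y=-1/5·(-1.674756)+3/4·1.329773≈1.332281
n=4: y≈1.332281, sp=-1, e=sp−y≈-2.332281; I≈-4.223931, D=e−e_prev≈-3.007037; u=1/4·(-2.332281)+1/4·(-4.223931)+3/4·(-3.007037)≈-3.894331; next y=-1/5·1.332281+3/4·(-3.894331)≈-3.187204
n=5: y≈-3.187204, sp=-1, e=sp−y≈2.187204; I≈-2.036727, D=e−e_prev≈4.519485; u=1/4·2.187204+1/4·(-2.036727)+3/4·4.519485≈3.427233; next y=-1/5·(-3.187204)+3/4·3.427233≈3.207866
n=6: y≈3.207866, sp=-1, e=sp−y≈-4.207866; I≈-6.244593, D=e−e_prev≈-6.395070; u=1/4·(-4.207866)+1/4·(-6.244593)+3/4·(-6.395070)≈-7.409417; next y=-1/5·3.207866+3/4·(-7.409417)≈-6.198636
n=7: y≈-6.198636, sp=-3, e=sp−y≈3.198636; I≈-3.045957, D=e−e_prev≈7.406501; u=1/4·3.198636+1/4·(-3.045957)+3/4·7.406501≈5.593046; next y=-1/5·(-6.198636)+3/4·5.593046≈5.434511
n=8: y≈5.434511, sp=-3, e=sp−y≈-8.434511; I≈-11.480468, D=e−e_prev≈-11.633147; u=1/4·(-8.434511)+1/4·(-11.480468)+3/4·(-11.633147)≈-13.703605; next y=-1/5·5.434511+3/4·(-13.703605)≈-11.364606
n=9: y≈-11.364606, sp=-3, e=sp−y≈8.364606; I≈-3.115862, D=e−e_prev≈16.799118; u=1/4·8.364606+1/4·(-3.115862)+3/4·16.799118≈13.911524; next y=-1/5·(-11.364606)+3/4·13.911524≈12.706564
n=10: y≈12.706564, sp=-3, e=sp−y≈-15.706564; I≈-18.822427, D=e−e_prev≈-24.071171; u=1/4·(-15.706564)+1/4·(-18.822427)+3/4·(-24.071171)≈-26.685626; next y=-1/5·12.706564+3/4·(-26.685626)≈-22.555532
n=11: y≈-22.555532, sp=-3, e=sp−y≈19.555532; I≈0.733106, D=e−e_prev≈35.262097; u=1/4·19.555532+1/4·0.733106+3/4·35.262097≈31.518732; next y=-1/5·(-22.555532)+3/4·31.518732≈28.150156
n=12: y≈28.150156, sp=-3, e=sp−y≈-31.150156; I≈-30.417050, D=e−e_prev≈-50.705688; u=1/4·(-31.150156)+1/4·(-30.417050)+3/4·(-50.705688)≈-53.421067; next y=-1/5·28.150156+3/4·(-53.421067)≈-45.695831
n=13: y≈-45.695831, sp=-1, e=sp−y≈44.695831; I≈14.278782, D=e−e_prev≈75.845987; u=1/4·44.695831+1/4·14.278782+3/4·75.845987≈71.628144; next y=-1/5·(-45.695831)+3/4·71.628144≈62.860274
n=14: y≈62.860274, sp=-1, e=sp−y≈-63.860274; I≈-49.581492, D=e−e_prev≈-108.556105; u=1/4·(-63.860274)+1/4·(-49.581492)+3/4·(-108.556105)≈-109.777521; next y=-1/5·62.860274+3/4·(-109.777521)≈-94.905195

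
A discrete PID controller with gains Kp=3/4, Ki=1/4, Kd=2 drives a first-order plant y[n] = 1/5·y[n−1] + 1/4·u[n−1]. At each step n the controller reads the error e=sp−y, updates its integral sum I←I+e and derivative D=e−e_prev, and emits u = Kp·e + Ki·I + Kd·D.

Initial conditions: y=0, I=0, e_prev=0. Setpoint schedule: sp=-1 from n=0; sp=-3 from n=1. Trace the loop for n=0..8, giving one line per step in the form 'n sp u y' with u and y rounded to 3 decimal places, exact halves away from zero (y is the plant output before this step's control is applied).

0 -1 -3.000 0.000
1 -3 -5.000 -0.750
2 -3 -1.113 -1.400
3 -3 -5.338 -0.558
4 -3 -1.601 -1.446
5 -3 -6.035 -0.689
6 -3 -2.228 -1.647
7 -3 -6.762 -0.886
8 -3 -2.825 -1.868

(exact arithmetic carried between steps; '≈' marks a value shown rounded to 6 d.p. or computed from one; I and e_prev carry over from the previous line; the table rounds u and y to 3 d.p., halves away from zero)
n=0: y=0, sp=-1, e=sp−y=-1; I=-1, D=e−e_prev=-1; u=3/4·(-1)+1/4·(-1)+2·(-1)=-3; next y=1/5·0+1/4·(-3)=-0.75
n=1: y=-0.75, sp=-3, e=sp−y=-2.25; I=-3.25, D=e−e_prev=-1.25; u=3/4·(-2.25)+1/4·(-3.25)+2·(-1.25)=-5; next y=1/5·(-0.75)+1/4·(-5)=-1.4
n=2: y=-1.4, sp=-3, e=sp−y=-1.6; I=-4.85, D=e−e_prev=0.65; u=3/4·(-1.6)+1/4·(-4.85)+2·0.65=-1.1125; next y=1/5·(-1.4)+1/4·(-1.1125)=-0.558125
n=3: y=-0.558125, sp=-3, e=sp−y=-2.441875; I=-7.291875, D=e−e_prev=-0.841875; u=3/4·(-2.441875)+1/4·(-7.291875)+2·(-0.841875)=-5.338125; next y=1/5·(-0.558125)+1/4·(-5.338125)≈-1.446156
n=4: y≈-1.446156, sp=-3, e=sp−y≈-1.553844; I≈-8.845719, D=e−e_prev≈0.888031; u=3/4·(-1.553844)+1/4·(-8.845719)+2·0.888031≈-1.60075; next y=1/5·(-1.446156)+1/4·(-1.60075)≈-0.689419
n=5: y≈-0.689419, sp=-3, e=sp−y≈-2.310581; I≈-11.1563, D=e−e_prev≈-0.756738; u=3/4·(-2.310581)+1/4·(-11.1563)+2·(-0.756738)≈-6.035486; next y=1/5·(-0.689419)+1/4·(-6.035486)≈-1.646755
n=6: y≈-1.646755, sp=-3, e=sp−y≈-1.353245; I≈-12.509545, D=e−e_prev≈0.957336; u=3/4·(-1.353245)+1/4·(-12.509545)+2·0.957336≈-2.227647; next y=1/5·(-1.646755)+1/4·(-2.227647)≈-0.886263
n=7: y≈-0.886263, sp=-3, e=sp−y≈-2.113737; I≈-14.623282, D=e−e_prev≈-0.760492; u=3/4·(-2.113737)+1/4·(-14.623282)+2·(-0.760492)≈-6.762108; next y=1/5·(-0.886263)+1/4·(-6.762108)≈-1.867780
n=8: y≈-1.867780, sp=-3, e=sp−y≈-1.132220; I≈-15.755502, D=e−e_prev≈0.981517; u=3/4·(-1.132220)+1/4·(-15.755502)+2·0.981517≈-2.825007; next y=1/5·(-1.867780)+1/4·(-2.825007)≈-1.079808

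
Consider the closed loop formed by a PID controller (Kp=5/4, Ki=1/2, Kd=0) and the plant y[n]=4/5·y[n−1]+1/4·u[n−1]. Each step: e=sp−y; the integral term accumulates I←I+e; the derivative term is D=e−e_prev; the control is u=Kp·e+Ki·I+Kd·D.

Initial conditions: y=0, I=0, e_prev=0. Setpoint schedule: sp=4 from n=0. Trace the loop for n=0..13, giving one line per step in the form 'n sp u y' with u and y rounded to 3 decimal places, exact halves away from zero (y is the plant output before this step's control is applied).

0 4 7.000 0.000
1 4 5.938 1.750
2 4 5.077 2.884
3 4 4.423 3.577
4 4 3.952 3.967
5 4 3.628 4.162
6 4 3.416 4.236
7 4 3.286 4.243
8 4 3.212 4.216
9 4 3.174 4.176
10 4 3.159 4.134
11 4 3.157 4.097
12 4 3.161 4.067
13 4 3.168 4.044

(exact arithmetic carried between steps; '≈' marks a value shown rounded to 6 d.p. or computed from one; I and e_prev carry over from the previous line; the table rounds u and y to 3 d.p., halves away from zero)
n=0: y=0, sp=4, e=sp−y=4; I=4, D=e−e_prev=4; u=5/4·4+1/2·4+0·4=7; next y=4/5·0+1/4·7=1.75
n=1: y=1.75, sp=4, e=sp−y=2.25; I=6.25, D=e−e_prev=-1.75; u=5/4·2.25+1/2·6.25+0·(-1.75)=5.9375; next y=4/5·1.75+1/4·5.9375=2.884375
n=2: y=2.884375, sp=4, e=sp−y=1.115625; I=7.365625, D=e−e_prev=-1.134375; u=5/4·1.115625+1/2·7.365625+0·(-1.134375)≈5.077344; next y=4/5·2.884375+1/4·5.077344≈3.576836
n=3: y≈3.576836, sp=4, e=sp−y≈0.423164; I≈7.788789, D=e−e_prev≈-0.692461; u=5/4·0.423164+1/2·7.788789+0·(-0.692461)≈4.423350; next y=4/5·3.576836+1/4·4.423350≈3.967306
n=4: y≈3.967306, sp=4, e=sp−y≈0.032694; I≈7.821483, D=e−e_prev≈-0.390470; u=5/4·0.032694+1/2·7.821483+0·(-0.390470)≈3.951609; next y=4/5·3.967306+1/4·3.951609≈4.161747
n=5: y≈4.161747, sp=4, e=sp−y≈-0.161747; I≈7.659736, D=e−e_prev≈-0.194441; u=5/4·(-0.161747)+1/2·7.659736+0·(-0.194441)≈3.627684; next y=4/5·4.161747+1/4·3.627684≈4.236319
n=6: y≈4.236319, sp=4, e=sp−y≈-0.236319; I≈7.423417, D=e−e_prev≈-0.074572; u=5/4·(-0.236319)+1/2·7.423417+0·(-0.074572)≈3.416310; next y=4/5·4.236319+1/4·3.416310≈4.243133
n=7: y≈4.243133, sp=4, e=sp−y≈-0.243133; I≈7.180285, D=e−e_prev≈-0.006814; u=5/4·(-0.243133)+1/2·7.180285+0·(-0.006814)≈3.286227; next y=4/5·4.243133+1/4·3.286227≈4.216063
n=8: y≈4.216063, sp=4, e=sp−y≈-0.216063; I≈6.964222, D=e−e_prev≈0.027070; u=5/4·(-0.216063)+1/2·6.964222+0·0.027070≈3.212033; next y=4/5·4.216063+1/4·3.212033≈4.175858
n=9: y≈4.175858, sp=4, e=sp−y≈-0.175858; I≈6.788364, D=e−e_prev≈0.040204; u=5/4·(-0.175858)+1/2·6.788364+0·0.040204≈3.174359; next y=4/5·4.175858+1/4·3.174359≈4.134276
n=10: y≈4.134276, sp=4, e=sp−y≈-0.134276; I≈6.654087, D=e−e_prev≈0.041582; u=5/4·(-0.134276)+1/2·6.654087+0·0.041582≈3.159198; next y=4/5·4.134276+1/4·3.159198≈4.097221
n=11: y≈4.097221, sp=4, e=sp−y≈-0.097221; I≈6.556867, D=e−e_prev≈0.037056; u=5/4·(-0.097221)+1/2·6.556867+0·0.037056≈3.156908; next y=4/5·4.097221+1/4·3.156908≈4.067003
n=12: y≈4.067003, sp=4, e=sp−y≈-0.067003; I≈6.489863, D=e−e_prev≈0.030217; u=5/4·(-0.067003)+1/2·6.489863+0·0.030217≈3.161177; next y=4/5·4.067003+1/4·3.161177≈4.043897
n=13: y≈4.043897, sp=4, e=sp−y≈-0.043897; I≈6.445966, D=e−e_prev≈0.023106; u=5/4·(-0.043897)+1/2·6.445966+0·0.023106≈3.168112; next y=4/5·4.043897+1/4·3.168112≈4.027146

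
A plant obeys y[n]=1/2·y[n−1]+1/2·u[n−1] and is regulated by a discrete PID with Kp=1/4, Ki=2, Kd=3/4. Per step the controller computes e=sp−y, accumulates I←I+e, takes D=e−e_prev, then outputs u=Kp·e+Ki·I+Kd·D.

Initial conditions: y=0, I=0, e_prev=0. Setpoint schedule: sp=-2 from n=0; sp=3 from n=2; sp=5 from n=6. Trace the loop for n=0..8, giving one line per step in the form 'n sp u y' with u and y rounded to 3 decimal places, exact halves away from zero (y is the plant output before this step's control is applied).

(exact arithmetic carried between steps; '≈' marks a value shown rounded to 6 d.p. or computed from one; I and e_prev carry over from the previous line; the table rounds u and y to 3 d.p., halves away from zero)
n=0: y=0, sp=-2, e=sp−y=-2; I=-2, D=e−e_prev=-2; u=1/4·(-2)+2·(-2)+3/4·(-2)=-6; next y=1/2·0+1/2·(-6)=-3
n=1: y=-3, sp=-2, e=sp−y=1; I=-1, D=e−e_prev=3; u=1/4·1+2·(-1)+3/4·3=0.5; next y=1/2·(-3)+1/2·0.5=-1.25
n=2: y=-1.25, sp=3, e=sp−y=4.25; I=3.25, D=e−e_prev=3.25; u=1/4·4.25+2·3.25+3/4·3.25=10; next y=1/2·(-1.25)+1/2·10=4.375
n=3: y=4.375, sp=3, e=sp−y=-1.375; I=1.875, D=e−e_prev=-5.625; u=1/4·(-1.375)+2·1.875+3/4·(-5.625)=-0.8125; next y=1/2·4.375+1/2·(-0.8125)=1.78125
n=4: y=1.78125, sp=3, e=sp−y=1.21875; I=3.09375, D=e−e_prev=2.59375; u=1/4·1.21875+2·3.09375+3/4·2.59375=8.4375; next y=1/2·1.78125+1/2·8.4375=5.109375
n=5: y=5.109375, sp=3, e=sp−y=-2.109375; I=0.984375, D=e−e_prev=-3.328125; u=1/4·(-2.109375)+2·0.984375+3/4·(-3.328125)≈-1.054688; next y=1/2·5.109375+1/2·(-1.054688)≈2.027344
n=6: y≈2.027344, sp=5, e=sp−y≈2.972656; I≈3.957031, D=e−e_prev≈5.082031; u=1/4·2.972656+2·3.957031+3/4·5.082031≈12.46875; next y=1/2·2.027344+1/2·12.46875≈7.248047
n=7: y≈7.248047, sp=5, e=sp−y≈-2.248047; I≈1.708984, D=e−e_prev≈-5.220703; u=1/4·(-2.248047)+2·1.708984+3/4·(-5.220703)≈-1.059570; next y=1/2·7.248047+1/2·(-1.059570)≈3.094238
n=8: y≈3.094238, sp=5, e=sp−y≈1.905762; I≈3.614746, D=e−e_prev≈4.153809; u=1/4·1.905762+2·3.614746+3/4·4.153809≈10.821289; next y=1/2·3.094238+1/2·10.821289≈6.957764

0 -2 -6.000 0.000
1 -2 0.500 -3.000
2 3 10.000 -1.250
3 3 -0.813 4.375
4 3 8.438 1.781
5 3 -1.055 5.109
6 5 12.469 2.027
7 5 -1.060 7.248
8 5 10.821 3.094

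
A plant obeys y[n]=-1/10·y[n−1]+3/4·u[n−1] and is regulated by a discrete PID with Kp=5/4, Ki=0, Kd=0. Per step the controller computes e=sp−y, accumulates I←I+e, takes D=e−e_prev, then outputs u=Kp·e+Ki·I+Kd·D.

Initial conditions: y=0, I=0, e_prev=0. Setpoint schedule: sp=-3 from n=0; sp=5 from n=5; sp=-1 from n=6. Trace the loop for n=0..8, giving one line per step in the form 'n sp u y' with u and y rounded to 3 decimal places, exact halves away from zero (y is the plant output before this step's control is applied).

(exact arithmetic carried between steps; '≈' marks a value shown rounded to 6 d.p. or computed from one; I and e_prev carry over from the previous line; the table rounds u and y to 3 d.p., halves away from zero)
n=0: y=0, sp=-3, e=sp−y=-3; I=-3, D=e−e_prev=-3; u=5/4·(-3)+0·(-3)+0·(-3)=-3.75; next y=-1/10·0+3/4·(-3.75)=-2.8125
n=1: y=-2.8125, sp=-3, e=sp−y=-0.1875; I=-3.1875, D=e−e_prev=2.8125; u=5/4·(-0.1875)+0·(-3.1875)+0·2.8125=-0.234375; next y=-1/10·(-2.8125)+3/4·(-0.234375)≈0.105469
n=2: y≈0.105469, sp=-3, e=sp−y≈-3.105469; I≈-6.292969, D=e−e_prev≈-2.917969; u=5/4·(-3.105469)+0·(-6.292969)+0·(-2.917969)≈-3.881836; next y=-1/10·0.105469+3/4·(-3.881836)≈-2.921924
n=3: y≈-2.921924, sp=-3, e=sp−y≈-0.078076; I≈-6.371045, D=e−e_prev≈3.027393; u=5/4·(-0.078076)+0·(-6.371045)+0·3.027393≈-0.097595; next y=-1/10·(-2.921924)+3/4·(-0.097595)≈0.218996
n=4: y≈0.218996, sp=-3, e=sp−y≈-3.218996; I≈-9.590041, D=e−e_prev≈-3.140920; u=5/4·(-3.218996)+0·(-9.590041)+0·(-3.140920)≈-4.023745; next y=-1/10·0.218996+3/4·(-4.023745)≈-3.039708
n=5: y≈-3.039708, sp=5, e=sp−y≈8.039708; I≈-1.550333, D=e−e_prev≈11.258704; u=5/4·8.039708+0·(-1.550333)+0·11.258704≈10.049635; next y=-1/10·(-3.039708)+3/4·10.049635≈7.841197
n=6: y≈7.841197, sp=-1, e=sp−y≈-8.841197; I≈-10.391530, D=e−e_prev≈-16.880906; u=5/4·(-8.841197)+0·(-10.391530)+0·(-16.880906)≈-11.051497; next y=-1/10·7.841197+3/4·(-11.051497)≈-9.072742
n=7: y≈-9.072742, sp=-1, e=sp−y≈8.072742; I≈-2.318788, D=e−e_prev≈16.913940; u=5/4·8.072742+0·(-2.318788)+0·16.913940≈10.090928; next y=-1/10·(-9.072742)+3/4·10.090928≈8.475470
n=8: y≈8.475470, sp=-1, e=sp−y≈-9.475470; I≈-11.794258, D=e−e_prev≈-17.548212; u=5/4·(-9.475470)+0·(-11.794258)+0·(-17.548212)≈-11.844338; next y=-1/10·8.475470+3/4·(-11.844338)≈-9.730800

0 -3 -3.750 0.000
1 -3 -0.234 -2.813
2 -3 -3.882 0.105
3 -3 -0.098 -2.922
4 -3 -4.024 0.219
5 5 10.050 -3.040
6 -1 -11.051 7.841
7 -1 10.091 -9.073
8 -1 -11.844 8.475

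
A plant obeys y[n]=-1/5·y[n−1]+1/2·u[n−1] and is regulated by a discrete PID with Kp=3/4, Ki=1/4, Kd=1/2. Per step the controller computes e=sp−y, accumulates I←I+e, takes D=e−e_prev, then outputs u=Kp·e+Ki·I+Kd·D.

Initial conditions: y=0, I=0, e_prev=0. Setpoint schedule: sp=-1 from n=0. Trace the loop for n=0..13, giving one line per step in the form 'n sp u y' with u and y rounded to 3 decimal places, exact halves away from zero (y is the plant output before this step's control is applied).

0 -1 -1.500 0.000
1 -1 -0.125 -0.750
2 -1 -1.819 0.088
3 -1 -0.150 -0.927
4 -1 -2.231 0.110
5 -1 -0.118 -1.138
6 -1 -2.667 0.168
7 -1 -0.003 -1.367
8 -1 -3.138 0.272
9 -1 0.207 -1.623
10 -1 -3.662 0.428
11 -1 0.524 -1.917
12 -1 -4.262 0.645
13 -1 0.965 -2.260

(exact arithmetic carried between steps; '≈' marks a value shown rounded to 6 d.p. or computed from one; I and e_prev carry over from the previous line; the table rounds u and y to 3 d.p., halves away from zero)
n=0: y=0, sp=-1, e=sp−y=-1; I=-1, D=e−e_prev=-1; u=3/4·(-1)+1/4·(-1)+1/2·(-1)=-1.5; next y=-1/5·0+1/2·(-1.5)=-0.75
n=1: y=-0.75, sp=-1, e=sp−y=-0.25; I=-1.25, D=e−e_prev=0.75; u=3/4·(-0.25)+1/4·(-1.25)+1/2·0.75=-0.125; next y=-1/5·(-0.75)+1/2·(-0.125)=0.0875
n=2: y=0.0875, sp=-1, e=sp−y=-1.0875; I=-2.3375, D=e−e_prev=-0.8375; u=3/4·(-1.0875)+1/4·(-2.3375)+1/2·(-0.8375)=-1.81875; next y=-1/5·0.0875+1/2·(-1.81875)=-0.926875
n=3: y=-0.926875, sp=-1, e=sp−y=-0.073125; I=-2.410625, D=e−e_prev=1.014375; u=3/4·(-0.073125)+1/4·(-2.410625)+1/2·1.014375≈-0.150313; next y=-1/5·(-0.926875)+1/2·(-0.150313)≈0.110219
n=4: y≈0.110219, sp=-1, e=sp−y≈-1.110219; I≈-3.520844, D=e−e_prev≈-1.037094; u=3/4·(-1.110219)+1/4·(-3.520844)+1/2·(-1.037094)≈-2.231422; next y=-1/5·0.110219+1/2·(-2.231422)≈-1.137755
n=5: y≈-1.137755, sp=-1, e=sp−y≈0.137755; I≈-3.383089, D=e−e_prev≈1.247973; u=3/4·0.137755+1/4·(-3.383089)+1/2·1.247973≈-0.118470; next y=-1/5·(-1.137755)+1/2·(-0.118470)≈0.168316
n=6: y≈0.168316, sp=-1, e=sp−y≈-1.168316; I≈-4.551405, D=e−e_prev≈-1.306071; u=3/4·(-1.168316)+1/4·(-4.551405)+1/2·(-1.306071)≈-2.667124; next y=-1/5·0.168316+1/2·(-2.667124)≈-1.367225
n=7: y≈-1.367225, sp=-1, e=sp−y≈0.367225; I≈-4.184180, D=e−e_prev≈1.535541; u=3/4·0.367225+1/4·(-4.184180)+1/2·1.535541≈-0.002855; next y=-1/5·(-1.367225)+1/2·(-0.002855)≈0.272017
n=8: y≈0.272017, sp=-1, e=sp−y≈-1.272017; I≈-5.456197, D=e−e_prev≈-1.639242; u=3/4·(-1.272017)+1/4·(-5.456197)+1/2·(-1.639242)≈-3.137684; next y=-1/5·0.272017+1/2·(-3.137684)≈-1.623245
n=9: y≈-1.623245, sp=-1, e=sp−y≈0.623245; I≈-4.832952, D=e−e_prev≈1.895263; u=3/4·0.623245+1/4·(-4.832952)+1/2·1.895263≈0.206827; next y=-1/5·(-1.623245)+1/2·0.206827≈0.428063
n=10: y≈0.428063, sp=-1, e=sp−y≈-1.428063; I≈-6.261015, D=e−e_prev≈-2.051308; u=3/4·(-1.428063)+1/4·(-6.261015)+1/2·(-2.051308)≈-3.661955; next y=-1/5·0.428063+1/2·(-3.661955)≈-1.916590
n=11: y≈-1.916590, sp=-1, e=sp−y≈0.916590; I≈-5.344425, D=e−e_prev≈2.344652; u=3/4·0.916590+1/4·(-5.344425)+1/2·2.344652≈0.523662; next y=-1/5·(-1.916590)+1/2·0.523662≈0.645149
n=12: y≈0.645149, sp=-1, e=sp−y≈-1.645149; I≈-6.989574, D=e−e_prev≈-2.561739; u=3/4·(-1.645149)+1/4·(-6.989574)+1/2·(-2.561739)≈-4.262125; next y=-1/5·0.645149+1/2·(-4.262125)≈-2.260092
n=13: y≈-2.260092, sp=-1, e=sp−y≈1.260092; I≈-5.729482, D=e−e_prev≈2.905241; u=3/4·1.260092+1/4·(-5.729482)+1/2·2.905241≈0.965319; next y=-1/5·(-2.260092)+1/2·0.965319≈0.934678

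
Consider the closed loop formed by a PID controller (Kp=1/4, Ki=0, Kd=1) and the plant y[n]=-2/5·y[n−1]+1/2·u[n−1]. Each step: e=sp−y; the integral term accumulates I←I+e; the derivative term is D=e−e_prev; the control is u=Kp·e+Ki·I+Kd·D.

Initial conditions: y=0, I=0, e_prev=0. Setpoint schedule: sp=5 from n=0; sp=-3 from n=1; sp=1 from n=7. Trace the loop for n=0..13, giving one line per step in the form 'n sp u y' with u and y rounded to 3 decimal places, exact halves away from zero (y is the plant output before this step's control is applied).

(exact arithmetic carried between steps; '≈' marks a value shown rounded to 6 d.p. or computed from one; I and e_prev carry over from the previous line; the table rounds u and y to 3 d.p., halves away from zero)
n=0: y=0, sp=5, e=sp−y=5; I=5, D=e−e_prev=5; u=1/4·5+0·5+1·5=6.25; next y=-2/5·0+1/2·6.25=3.125
n=1: y=3.125, sp=-3, e=sp−y=-6.125; I=-1.125, D=e−e_prev=-11.125; u=1/4·(-6.125)+0·(-1.125)+1·(-11.125)=-12.65625; next y=-2/5·3.125+1/2·(-12.65625)=-7.578125
n=2: y=-7.578125, sp=-3, e=sp−y=4.578125; I=3.453125, D=e−e_prev=10.703125; u=1/4·4.578125+0·3.453125+1·10.703125≈11.847656; next y=-2/5·(-7.578125)+1/2·11.847656≈8.955078
n=3: y≈8.955078, sp=-3, e=sp−y≈-11.955078; I≈-8.501953, D=e−e_prev≈-16.533203; u=1/4·(-11.955078)+0·(-8.501953)+1·(-16.533203)≈-19.521973; next y=-2/5·8.955078+1/2·(-19.521973)≈-13.343018
n=4: y≈-13.343018, sp=-3, e=sp−y≈10.343018; I≈1.841064, D=e−e_prev≈22.298096; u=1/4·10.343018+0·1.841064+1·22.298096≈24.883850; next y=-2/5·(-13.343018)+1/2·24.883850≈17.779132
n=5: y≈17.779132, sp=-3, e=sp−y≈-20.779132; I≈-18.938068, D=e−e_prev≈-31.122150; u=1/4·(-20.779132)+0·(-18.938068)+1·(-31.122150)≈-36.316933; next y=-2/5·17.779132+1/2·(-36.316933)≈-25.270119
n=6: y≈-25.270119, sp=-3, e=sp−y≈22.270119; I≈3.332052, D=e−e_prev≈43.049251; u=1/4·22.270119+0·3.332052+1·43.049251≈48.616781; next y=-2/5·(-25.270119)+1/2·48.616781≈34.416438
n=7: y≈34.416438, sp=1, e=sp−y≈-33.416438; I≈-30.084387, D=e−e_prev≈-55.686557; u=1/4·(-33.416438)+0·(-30.084387)+1·(-55.686557)≈-64.040667; next y=-2/5·34.416438+1/2·(-64.040667)≈-45.786909
n=8: y≈-45.786909, sp=1, e=sp−y≈46.786909; I≈16.702522, D=e−e_prev≈80.203347; u=1/4·46.786909+0·16.702522+1·80.203347≈91.900074; next y=-2/5·(-45.786909)+1/2·91.900074≈64.264801
n=9: y≈64.264801, sp=1, e=sp−y≈-63.264801; I≈-46.562278, D=e−e_prev≈-110.051709; u=1/4·(-63.264801)+0·(-46.562278)+1·(-110.051709)≈-125.867909; next y=-2/5·64.264801+1/2·(-125.867909)≈-88.639875
n=10: y≈-88.639875, sp=1, e=sp−y≈89.639875; I≈43.077596, D=e−e_prev≈152.904675; u=1/4·89.639875+0·43.077596+1·152.904675≈175.314644; next y=-2/5·(-88.639875)+1/2·175.314644≈123.113272
n=11: y≈123.113272, sp=1, e=sp−y≈-122.113272; I≈-79.035676, D=e−e_prev≈-211.753147; u=1/4·(-122.113272)+0·(-79.035676)+1·(-211.753147)≈-242.281465; next y=-2/5·123.113272+1/2·(-242.281465)≈-170.386041
n=12: y≈-170.386041, sp=1, e=sp−y≈171.386041; I≈92.350366, D=e−e_prev≈293.499313; u=1/4·171.386041+0·92.350366+1·293.499313≈336.345824; next y=-2/5·(-170.386041)+1/2·336.345824≈236.327328
n=13: y≈236.327328, sp=1, e=sp−y≈-235.327328; I≈-142.976963, D=e−e_prev≈-406.713370; u=1/4·(-235.327328)+0·(-142.976963)+1·(-406.713370)≈-465.545202; next y=-2/5·236.327328+1/2·(-465.545202)≈-327.303532

0 5 6.250 0.000
1 -3 -12.656 3.125
2 -3 11.848 -7.578
3 -3 -19.522 8.955
4 -3 24.884 -13.343
5 -3 -36.317 17.779
6 -3 48.617 -25.270
7 1 -64.041 34.416
8 1 91.900 -45.787
9 1 -125.868 64.265
10 1 175.315 -88.640
11 1 -242.281 123.113
12 1 336.346 -170.386
13 1 -465.545 236.327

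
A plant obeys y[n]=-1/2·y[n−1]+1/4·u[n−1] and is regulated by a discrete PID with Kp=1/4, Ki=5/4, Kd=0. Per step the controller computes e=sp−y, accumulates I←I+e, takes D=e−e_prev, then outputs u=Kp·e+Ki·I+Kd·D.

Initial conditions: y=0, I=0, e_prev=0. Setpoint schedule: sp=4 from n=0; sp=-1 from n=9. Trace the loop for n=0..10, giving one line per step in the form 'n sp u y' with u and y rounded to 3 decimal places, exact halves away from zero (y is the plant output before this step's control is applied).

(exact arithmetic carried between steps; '≈' marks a value shown rounded to 6 d.p. or computed from one; I and e_prev carry over from the previous line; the table rounds u and y to 3 d.p., halves away from zero)
n=0: y=0, sp=4, e=sp−y=4; I=4, D=e−e_prev=4; u=1/4·4+5/4·4+0·4=6; next y=-1/2·0+1/4·6=1.5
n=1: y=1.5, sp=4, e=sp−y=2.5; I=6.5, D=e−e_prev=-1.5; u=1/4·2.5+5/4·6.5+0·(-1.5)=8.75; next y=-1/2·1.5+1/4·8.75=1.4375
n=2: y=1.4375, sp=4, e=sp−y=2.5625; I=9.0625, D=e−e_prev=0.0625; u=1/4·2.5625+5/4·9.0625+0·0.0625=11.96875; next y=-1/2·1.4375+1/4·11.96875≈2.273438
n=3: y≈2.273438, sp=4, e=sp−y≈1.726563; I≈10.789063, D=e−e_prev≈-0.835938; u=1/4·1.726563+5/4·10.789063+0·(-0.835938)≈13.917969; next y=-1/2·2.273438+1/4·13.917969≈2.342773
n=4: y≈2.342773, sp=4, e=sp−y≈1.657227; I≈12.446289, D=e−e_prev≈-0.069336; u=1/4·1.657227+5/4·12.446289+0·(-0.069336)≈15.972168; next y=-1/2·2.342773+1/4·15.972168≈2.821655
n=5: y≈2.821655, sp=4, e=sp−y≈1.178345; I≈13.624634, D=e−e_prev≈-0.478882; u=1/4·1.178345+5/4·13.624634+0·(-0.478882)≈17.325378; next y=-1/2·2.821655+1/4·17.325378≈2.920517
n=6: y≈2.920517, sp=4, e=sp−y≈1.079483; I≈14.704117, D=e−e_prev≈-0.098862; u=1/4·1.079483+5/4·14.704117+0·(-0.098862)≈18.650017; next y=-1/2·2.920517+1/4·18.650017≈3.202246
n=7: y≈3.202246, sp=4, e=sp−y≈0.797754; I≈15.501871, D=e−e_prev≈-0.281729; u=1/4·0.797754+5/4·15.501871+0·(-0.281729)≈19.576777; next y=-1/2·3.202246+1/4·19.576777≈3.293072
n=8: y≈3.293072, sp=4, e=sp−y≈0.706928; I≈16.208800, D=e−e_prev≈-0.090826; u=1/4·0.706928+5/4·16.208800+0·(-0.090826)≈20.437732; next y=-1/2·3.293072+1/4·20.437732≈3.462897
n=9: y≈3.462897, sp=-1, e=sp−y≈-4.462897; I≈11.745902, D=e−e_prev≈-5.169826; u=1/4·(-4.462897)+5/4·11.745902+0·(-5.169826)≈13.566654; next y=-1/2·3.462897+1/4·13.566654≈1.660215
n=10: y≈1.660215, sp=-1, e=sp−y≈-2.660215; I≈9.085688, D=e−e_prev≈1.802682; u=1/4·(-2.660215)+5/4·9.085688+0·1.802682≈10.692056; next y=-1/2·1.660215+1/4·10.692056≈1.842907

0 4 6.000 0.000
1 4 8.750 1.500
2 4 11.969 1.438
3 4 13.918 2.273
4 4 15.972 2.343
5 4 17.325 2.822
6 4 18.650 2.921
7 4 19.577 3.202
8 4 20.438 3.293
9 -1 13.567 3.463
10 -1 10.692 1.660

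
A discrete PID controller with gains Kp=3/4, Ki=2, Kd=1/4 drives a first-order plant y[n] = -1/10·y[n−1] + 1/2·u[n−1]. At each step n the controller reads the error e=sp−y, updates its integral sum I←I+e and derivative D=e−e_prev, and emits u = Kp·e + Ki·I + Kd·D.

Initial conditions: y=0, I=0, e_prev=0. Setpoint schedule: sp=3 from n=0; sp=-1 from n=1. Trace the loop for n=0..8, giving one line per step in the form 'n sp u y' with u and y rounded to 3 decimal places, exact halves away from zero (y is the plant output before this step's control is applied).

0 3 9.000 0.000
1 -1 -11.250 4.500
2 -1 11.600 -6.075
3 -1 -18.341 6.408
4 -1 18.621 -9.811
5 -1 -28.120 10.292
6 -1 30.465 -15.089
7 -1 -43.194 16.741
8 -1 49.318 -23.271

(exact arithmetic carried between steps; '≈' marks a value shown rounded to 6 d.p. or computed from one; I and e_prev carry over from the previous line; the table rounds u and y to 3 d.p., halves away from zero)
n=0: y=0, sp=3, e=sp−y=3; I=3, D=e−e_prev=3; u=3/4·3+2·3+1/4·3=9; next y=-1/10·0+1/2·9=4.5
n=1: y=4.5, sp=-1, e=sp−y=-5.5; I=-2.5, D=e−e_prev=-8.5; u=3/4·(-5.5)+2·(-2.5)+1/4·(-8.5)=-11.25; next y=-1/10·4.5+1/2·(-11.25)=-6.075
n=2: y=-6.075, sp=-1, e=sp−y=5.075; I=2.575, D=e−e_prev=10.575; u=3/4·5.075+2·2.575+1/4·10.575=11.6; next y=-1/10·(-6.075)+1/2·11.6=6.4075
n=3: y=6.4075, sp=-1, e=sp−y=-7.4075; I=-4.8325, D=e−e_prev=-12.4825; u=3/4·(-7.4075)+2·(-4.8325)+1/4·(-12.4825)=-18.34125; next y=-1/10·6.4075+1/2·(-18.34125)=-9.811375
n=4: y=-9.811375, sp=-1, e=sp−y=8.811375; I=3.978875, D=e−e_prev=16.218875; u=3/4·8.811375+2·3.978875+1/4·16.218875=18.621; next y=-1/10·(-9.811375)+1/2·18.621≈10.291638
n=5: y≈10.291638, sp=-1, e=sp−y≈-11.291638; I≈-7.312763, D=e−e_prev≈-20.103013; u=3/4·(-11.291638)+2·(-7.312763)+1/4·(-20.103013)≈-28.120006; next y=-1/10·10.291638+1/2·(-28.120006)≈-15.089167
n=6: y≈-15.089167, sp=-1, e=sp−y≈14.089167; I≈6.776404, D=e−e_prev≈25.380804; u=3/4·14.089167+2·6.776404+1/4·25.380804≈30.464885; next y=-1/10·(-15.089167)+1/2·30.464885≈16.741359
n=7: y≈16.741359, sp=-1, e=sp−y≈-17.741359; I≈-10.964955, D=e−e_prev≈-31.830526; u=3/4·(-17.741359)+2·(-10.964955)+1/4·(-31.830526)≈-43.193561; next y=-1/10·16.741359+1/2·(-43.193561)≈-23.270916
n=8: y≈-23.270916, sp=-1, e=sp−y≈22.270916; I≈11.305961, D=e−e_prev≈40.012275; u=3/4·22.270916+2·11.305961+1/4·40.012275≈49.318179; next y=-1/10·(-23.270916)+1/2·49.318179≈26.986181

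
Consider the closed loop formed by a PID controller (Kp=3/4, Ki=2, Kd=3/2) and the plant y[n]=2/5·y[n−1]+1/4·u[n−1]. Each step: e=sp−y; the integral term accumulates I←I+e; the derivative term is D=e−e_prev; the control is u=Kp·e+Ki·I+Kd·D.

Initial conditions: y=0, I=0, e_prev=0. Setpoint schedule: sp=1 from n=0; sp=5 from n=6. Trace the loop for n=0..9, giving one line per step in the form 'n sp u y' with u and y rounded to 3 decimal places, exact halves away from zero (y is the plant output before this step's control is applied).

0 1 4.250 0.000
1 1 0.234 1.063
2 1 4.163 0.484
3 1 1.137 1.234
4 1 3.734 0.778
5 1 1.510 1.245
6 5 20.290 0.875
7 5 2.659 5.423
8 5 19.637 2.834
9 5 6.448 6.043

(exact arithmetic carried between steps; '≈' marks a value shown rounded to 6 d.p. or computed from one; I and e_prev carry over from the previous line; the table rounds u and y to 3 d.p., halves away from zero)
n=0: y=0, sp=1, e=sp−y=1; I=1, D=e−e_prev=1; u=3/4·1+2·1+3/2·1=4.25; next y=2/5·0+1/4·4.25=1.0625
n=1: y=1.0625, sp=1, e=sp−y=-0.0625; I=0.9375, D=e−e_prev=-1.0625; u=3/4·(-0.0625)+2·0.9375+3/2·(-1.0625)=0.234375; next y=2/5·1.0625+1/4·0.234375≈0.483594
n=2: y≈0.483594, sp=1, e=sp−y≈0.516406; I≈1.453906, D=e−e_prev≈0.578906; u=3/4·0.516406+2·1.453906+3/2·0.578906≈4.163477; next y=2/5·0.483594+1/4·4.163477≈1.234307
n=3: y≈1.234307, sp=1, e=sp−y≈-0.234307; I≈1.219600, D=e−e_prev≈-0.750713; u=3/4·(-0.234307)+2·1.219600+3/2·(-0.750713)≈1.137400; next y=2/5·1.234307+1/4·1.137400≈0.778073
n=4: y≈0.778073, sp=1, e=sp−y≈0.221927; I≈1.441527, D=e−e_prev≈0.456234; u=3/4·0.221927+2·1.441527+3/2·0.456234≈3.733850; next y=2/5·0.778073+1/4·3.733850≈1.244692
n=5: y≈1.244692, sp=1, e=sp−y≈-0.244692; I≈1.196835, D=e−e_prev≈-0.466619; u=3/4·(-0.244692)+2·1.196835+3/2·(-0.466619)≈1.510223; next y=2/5·1.244692+1/4·1.510223≈0.875432
n=6: y≈0.875432, sp=5, e=sp−y≈4.124568; I≈5.321403, D=e−e_prev≈4.369259; u=3/4·4.124568+2·5.321403+3/2·4.369259≈20.290120; next y=2/5·0.875432+1/4·20.290120≈5.422703
n=7: y≈5.422703, sp=5, e=sp−y≈-0.422703; I≈4.898700, D=e−e_prev≈-4.547271; u=3/4·(-0.422703)+2·4.898700+3/2·(-4.547271)≈2.659467; next y=2/5·5.422703+1/4·2.659467≈2.833948
n=8: y≈2.833948, sp=5, e=sp−y≈2.166052; I≈7.064752, D=e−e_prev≈2.588755; u=3/4·2.166052+2·7.064752+3/2·2.588755≈19.637176; next y=2/5·2.833948+1/4·19.637176≈6.042873
n=9: y≈6.042873, sp=5, e=sp−y≈-1.042873; I≈6.021879, D=e−e_prev≈-3.208925; u=3/4·(-1.042873)+2·6.021879+3/2·(-3.208925)≈6.448215; next y=2/5·6.042873+1/4·6.448215≈4.029203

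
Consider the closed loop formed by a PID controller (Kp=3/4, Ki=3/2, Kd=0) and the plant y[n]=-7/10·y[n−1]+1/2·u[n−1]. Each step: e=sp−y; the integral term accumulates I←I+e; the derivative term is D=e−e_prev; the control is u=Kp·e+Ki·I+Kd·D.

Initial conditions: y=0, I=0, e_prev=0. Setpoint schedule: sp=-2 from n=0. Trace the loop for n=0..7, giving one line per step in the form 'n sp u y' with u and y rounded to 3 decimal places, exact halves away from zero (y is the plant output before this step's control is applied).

0 -2 -4.500 0.000
1 -2 -2.438 -2.250
2 -2 -7.927 0.356
3 -2 -1.181 -4.213
4 -2 -12.647 2.358
5 -2 4.064 -7.974
6 -2 -22.048 7.614
7 -2 17.459 -16.354

(exact arithmetic carried between steps; '≈' marks a value shown rounded to 6 d.p. or computed from one; I and e_prev carry over from the previous line; the table rounds u and y to 3 d.p., halves away from zero)
n=0: y=0, sp=-2, e=sp−y=-2; I=-2, D=e−e_prev=-2; u=3/4·(-2)+3/2·(-2)+0·(-2)=-4.5; next y=-7/10·0+1/2·(-4.5)=-2.25
n=1: y=-2.25, sp=-2, e=sp−y=0.25; I=-1.75, D=e−e_prev=2.25; u=3/4·0.25+3/2·(-1.75)+0·2.25=-2.4375; next y=-7/10·(-2.25)+1/2·(-2.4375)=0.35625
n=2: y=0.35625, sp=-2, e=sp−y=-2.35625; I=-4.10625, D=e−e_prev=-2.60625; u=3/4·(-2.35625)+3/2·(-4.10625)+0·(-2.60625)≈-7.926563; next y=-7/10·0.35625+1/2·(-7.926563)≈-4.212656
n=3: y≈-4.212656, sp=-2, e=sp−y≈2.212656; I≈-1.893594, D=e−e_prev≈4.568906; u=3/4·2.212656+3/2·(-1.893594)+0·4.568906≈-1.180898; next y=-7/10·(-4.212656)+1/2·(-1.180898)≈2.358410
n=4: y≈2.358410, sp=-2, e=sp−y≈-4.358410; I≈-6.252004, D=e−e_prev≈-6.571066; u=3/4·(-4.358410)+3/2·(-6.252004)+0·(-6.571066)≈-12.646813; next y=-7/10·2.358410+1/2·(-12.646813)≈-7.974294
n=5: y≈-7.974294, sp=-2, e=sp−y≈5.974294; I≈-0.277710, D=e−e_prev≈10.332704; u=3/4·5.974294+3/2·(-0.277710)+0·10.332704≈4.064155; next y=-7/10·(-7.974294)+1/2·4.064155≈7.614083
n=6: y≈7.614083, sp=-2, e=sp−y≈-9.614083; I≈-9.891793, D=e−e_prev≈-15.588377; u=3/4·(-9.614083)+3/2·(-9.891793)+0·(-15.588377)≈-22.048253; next y=-7/10·7.614083+1/2·(-22.048253)≈-16.353985
n=7: y≈-16.353985, sp=-2, e=sp−y≈14.353985; I≈4.462191, D=e−e_prev≈23.968068; u=3/4·14.353985+3/2·4.462191+0·23.968068≈17.458775; next y=-7/10·(-16.353985)+1/2·17.458775≈20.177177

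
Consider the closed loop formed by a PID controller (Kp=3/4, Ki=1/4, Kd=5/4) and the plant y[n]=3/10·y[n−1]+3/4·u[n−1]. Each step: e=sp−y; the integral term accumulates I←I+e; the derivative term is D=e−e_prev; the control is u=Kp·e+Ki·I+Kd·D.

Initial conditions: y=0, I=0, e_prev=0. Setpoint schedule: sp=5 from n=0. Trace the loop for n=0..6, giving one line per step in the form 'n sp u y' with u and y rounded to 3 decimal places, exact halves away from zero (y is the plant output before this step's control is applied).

0 5 11.250 0.000
1 5 -12.734 8.438
2 5 31.731 -7.020
3 5 -49.188 21.693
4 5 99.700 -30.383
5 5 -172.645 65.660
6 5 326.996 -109.786

(exact arithmetic carried between steps; '≈' marks a value shown rounded to 6 d.p. or computed from one; I and e_prev carry over from the previous line; the table rounds u and y to 3 d.p., halves away from zero)
n=0: y=0, sp=5, e=sp−y=5; I=5, D=e−e_prev=5; u=3/4·5+1/4·5+5/4·5=11.25; next y=3/10·0+3/4·11.25=8.4375
n=1: y=8.4375, sp=5, e=sp−y=-3.4375; I=1.5625, D=e−e_prev=-8.4375; u=3/4·(-3.4375)+1/4·1.5625+5/4·(-8.4375)=-12.734375; next y=3/10·8.4375+3/4·(-12.734375)≈-7.019531
n=2: y≈-7.019531, sp=5, e=sp−y≈12.019531; I≈13.582031, D=e−e_prev≈15.457031; u=3/4·12.019531+1/4·13.582031+5/4·15.457031≈31.731445; next y=3/10·(-7.019531)+3/4·31.731445≈21.692725
n=3: y≈21.692725, sp=5, e=sp−y≈-16.692725; I≈-3.110693, D=e−e_prev≈-28.712256; u=3/4·(-16.692725)+1/4·(-3.110693)+5/4·(-28.712256)≈-49.187537; next y=3/10·21.692725+3/4·(-49.187537)≈-30.382835
n=4: y≈-30.382835, sp=5, e=sp−y≈35.382835; I≈32.272142, D=e−e_prev≈52.075560; u=3/4·35.382835+1/4·32.272142+5/4·52.075560≈99.699611; next y=3/10·(-30.382835)+3/4·99.699611≈65.659858
n=5: y≈65.659858, sp=5, e=sp−y≈-60.659858; I≈-28.387716, D=e−e_prev≈-96.042693; u=3/4·(-60.659858)+1/4·(-28.387716)+5/4·(-96.042693)≈-172.645189; next y=3/10·65.659858+3/4·(-172.645189)≈-109.785934
n=6: y≈-109.785934, sp=5, e=sp−y≈114.785934; I≈86.398218, D=e−e_prev≈175.445792; u=3/4·114.785934+1/4·86.398218+5/4·175.445792≈326.996246; next y=3/10·(-109.785934)+3/4·326.996246≈212.311404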